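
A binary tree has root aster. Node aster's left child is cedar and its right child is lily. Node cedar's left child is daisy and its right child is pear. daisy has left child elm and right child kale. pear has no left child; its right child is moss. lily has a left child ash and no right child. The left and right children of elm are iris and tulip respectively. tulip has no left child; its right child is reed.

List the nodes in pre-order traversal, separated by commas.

Pre-order visits the node, then its left subtree, then its right subtree.
Visit aster.
At aster: go left to cedar.
  Visit cedar.
  At cedar: go left to daisy.
    Visit daisy.
    At daisy: go left to elm.
      Visit elm.
      At elm: go left to iris.
        iris is a leaf — visit iris.
      At elm: go right to tulip.
        Visit tulip.
        At tulip: no left child.
        At tulip: go right to reed.
          reed is a leaf — visit reed.
    At daisy: go right to kale.
      kale is a leaf — visit kale.
  At cedar: go right to pear.
    Visit pear.
    At pear: no left child.
    At pear: go right to moss.
      moss is a leaf — visit moss.
At aster: go right to lily.
  Visit lily.
  At lily: go left to ash.
    ash is a leaf — visit ash.
  At lily: no right child.

aster, cedar, daisy, elm, iris, tulip, reed, kale, pear, moss, lily, ash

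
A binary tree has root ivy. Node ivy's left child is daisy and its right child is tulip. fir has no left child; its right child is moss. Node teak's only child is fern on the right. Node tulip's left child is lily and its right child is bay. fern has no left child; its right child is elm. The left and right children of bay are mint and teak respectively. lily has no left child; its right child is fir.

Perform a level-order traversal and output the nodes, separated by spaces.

Level-order visits nodes level by level from the root, left to right within each level.
Level 0: ivy
Level 1: daisy, tulip
Level 2: lily, bay
Level 3: fir, mint, teak
Level 4: moss, fern
Level 5: elm

ivy daisy tulip lily bay fir mint teak moss fern elm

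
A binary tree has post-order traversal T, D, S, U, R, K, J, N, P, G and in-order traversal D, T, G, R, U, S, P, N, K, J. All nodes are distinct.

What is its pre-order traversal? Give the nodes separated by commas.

The last element of post-order is the root; it splits in-order into left and right subtrees.
Root G: left subtree has 2 nodes {D, T}, right has 7 {R, U, S, P, N, K, J}.
  Root D: left subtree has 0 nodes { }, right has 1 {T}.
  Root P: left subtree has 3 nodes {R, U, S}, right has 3 {N, K, J}.
    Root R: left subtree has 0 nodes { }, right has 2 {U, S}.
      Root U: left subtree has 0 nodes { }, right has 1 {S}.
    Root N: left subtree has 0 nodes { }, right has 2 {K, J}.
      Root J: left subtree has 1 node {K}, right has 0 { }.

G, D, T, P, R, U, S, N, J, K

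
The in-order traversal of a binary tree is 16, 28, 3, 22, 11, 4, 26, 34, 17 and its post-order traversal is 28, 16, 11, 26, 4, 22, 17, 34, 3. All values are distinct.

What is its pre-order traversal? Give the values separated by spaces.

3 16 28 34 22 4 11 26 17

The last element of post-order is the root; it splits in-order into left and right subtrees.
Root 3: left subtree has 2 nodes {16, 28}, right has 6 {22, 11, 4, 26, 34, 17}.
  Root 16: left subtree has 0 nodes { }, right has 1 {28}.
  Root 34: left subtree has 4 nodes {22, 11, 4, 26}, right has 1 {17}.
    Root 22: left subtree has 0 nodes { }, right has 3 {11, 4, 26}.
      Root 4: left subtree has 1 node {11}, right has 1 {26}.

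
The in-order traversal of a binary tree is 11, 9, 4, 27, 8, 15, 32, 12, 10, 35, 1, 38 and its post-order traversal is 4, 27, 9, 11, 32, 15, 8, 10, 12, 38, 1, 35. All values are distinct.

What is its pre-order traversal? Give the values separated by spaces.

35 12 8 11 9 27 4 15 32 10 1 38

The last element of post-order is the root; it splits in-order into left and right subtrees.
Root 35: left subtree has 9 nodes {11, 9, 4, 27, 8, 15, 32, 12, 10}, right has 2 {1, 38}.
  Root 12: left subtree has 7 nodes {11, 9, 4, 27, 8, 15, 32}, right has 1 {10}.
    Root 8: left subtree has 4 nodes {11, 9, 4, 27}, right has 2 {15, 32}.
      Root 11: left subtree has 0 nodes { }, right has 3 {9, 4, 27}.
        Root 9: left subtree has 0 nodes { }, right has 2 {4, 27}.
          Root 27: left subtree has 1 node {4}, right has 0 { }.
      Root 15: left subtree has 0 nodes { }, right has 1 {32}.
  Root 1: left subtree has 0 nodes { }, right has 1 {38}.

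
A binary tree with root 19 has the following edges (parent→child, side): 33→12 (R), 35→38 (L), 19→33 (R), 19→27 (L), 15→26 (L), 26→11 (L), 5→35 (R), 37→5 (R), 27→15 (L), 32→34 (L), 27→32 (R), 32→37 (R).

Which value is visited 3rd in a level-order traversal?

Level-order visits nodes level by level from the root, left to right within each level.
Level 0: 19
Level 1: 27, 33
Level 2: 15, 32, 12
Level 3: 26, 34, 37
Level 4: 11, 5
Level 5: 35
Level 6: 38
Full level-order sequence: 19, 27, 33, 15, 32, 12, 26, 34, 37, 11, 5, 35, 38.

33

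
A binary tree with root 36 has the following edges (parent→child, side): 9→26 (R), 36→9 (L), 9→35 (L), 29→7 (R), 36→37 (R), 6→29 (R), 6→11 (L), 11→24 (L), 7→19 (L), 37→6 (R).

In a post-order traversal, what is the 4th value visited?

24

Post-order visits the left subtree, then the right subtree, then the node.
At 36: go left to 9.
  At 9: go left to 35.
    35 is a leaf — visit 35.
  At 9: go right to 26.
    26 is a leaf — visit 26.
  Visit 9.
At 36: go right to 37.
  At 37: no left child.
  At 37: go right to 6.
    At 6: go left to 11.
      At 11: go left to 24.
        24 is a leaf — visit 24.
      At 11: no right child.
      Visit 11.
    At 6: go right to 29.
      At 29: no left child.
      At 29: go right to 7.
        At 7: go left to 19.
          19 is a leaf — visit 19.
        At 7: no right child.
        Visit 7.
      Visit 29.
    Visit 6.
  Visit 37.
Visit 36.
Full post-order sequence: 35, 26, 9, 24, 11, 19, 7, 29, 6, 37, 36.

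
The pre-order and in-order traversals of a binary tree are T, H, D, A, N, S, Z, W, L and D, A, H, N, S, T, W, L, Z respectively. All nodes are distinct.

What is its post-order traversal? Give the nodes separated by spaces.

The first element of pre-order is the root; it splits in-order into left and right subtrees.
Root T: left subtree has 5 nodes {D, A, H, N, S}, right has 3 {W, L, Z}.
  Root H: left subtree has 2 nodes {D, A}, right has 2 {N, S}.
    Root D: left subtree has 0 nodes { }, right has 1 {A}.
    Root N: left subtree has 0 nodes { }, right has 1 {S}.
  Root Z: left subtree has 2 nodes {W, L}, right has 0 { }.
    Root W: left subtree has 0 nodes { }, right has 1 {L}.

A D S N H L W Z T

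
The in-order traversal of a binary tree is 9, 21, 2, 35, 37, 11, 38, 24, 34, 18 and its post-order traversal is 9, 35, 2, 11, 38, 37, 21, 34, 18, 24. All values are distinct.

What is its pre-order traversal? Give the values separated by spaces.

The last element of post-order is the root; it splits in-order into left and right subtrees.
Root 24: left subtree has 7 nodes {9, 21, 2, 35, 37, 11, 38}, right has 2 {34, 18}.
  Root 21: left subtree has 1 node {9}, right has 5 {2, 35, 37, 11, 38}.
    Root 37: left subtree has 2 nodes {2, 35}, right has 2 {11, 38}.
      Root 2: left subtree has 0 nodes { }, right has 1 {35}.
      Root 38: left subtree has 1 node {11}, right has 0 { }.
  Root 18: left subtree has 1 node {34}, right has 0 { }.

24 21 9 37 2 35 38 11 18 34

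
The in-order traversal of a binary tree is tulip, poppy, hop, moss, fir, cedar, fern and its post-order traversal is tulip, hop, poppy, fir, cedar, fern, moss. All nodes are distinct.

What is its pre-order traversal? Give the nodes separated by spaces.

moss poppy tulip hop fern cedar fir

The last element of post-order is the root; it splits in-order into left and right subtrees.
Root moss: left subtree has 3 nodes {tulip, poppy, hop}, right has 3 {fir, cedar, fern}.
  Root poppy: left subtree has 1 node {tulip}, right has 1 {hop}.
  Root fern: left subtree has 2 nodes {fir, cedar}, right has 0 { }.
    Root cedar: left subtree has 1 node {fir}, right has 0 { }.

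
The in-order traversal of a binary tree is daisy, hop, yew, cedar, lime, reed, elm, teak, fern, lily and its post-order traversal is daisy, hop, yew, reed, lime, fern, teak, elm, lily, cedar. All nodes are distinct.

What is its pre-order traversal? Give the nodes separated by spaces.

The last element of post-order is the root; it splits in-order into left and right subtrees.
Root cedar: left subtree has 3 nodes {daisy, hop, yew}, right has 6 {lime, reed, elm, teak, fern, lily}.
  Root yew: left subtree has 2 nodes {daisy, hop}, right has 0 { }.
    Root hop: left subtree has 1 node {daisy}, right has 0 { }.
  Root lily: left subtree has 5 nodes {lime, reed, elm, teak, fern}, right has 0 { }.
    Root elm: left subtree has 2 nodes {lime, reed}, right has 2 {teak, fern}.
      Root lime: left subtree has 0 nodes { }, right has 1 {reed}.
      Root teak: left subtree has 0 nodes { }, right has 1 {fern}.

cedar yew hop daisy lily elm lime reed teak fern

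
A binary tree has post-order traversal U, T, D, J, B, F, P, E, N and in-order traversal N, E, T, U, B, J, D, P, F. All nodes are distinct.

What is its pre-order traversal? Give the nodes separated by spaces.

The last element of post-order is the root; it splits in-order into left and right subtrees.
Root N: left subtree has 0 nodes { }, right has 8 {E, T, U, B, J, D, P, F}.
  Root E: left subtree has 0 nodes { }, right has 7 {T, U, B, J, D, P, F}.
    Root P: left subtree has 5 nodes {T, U, B, J, D}, right has 1 {F}.
      Root B: left subtree has 2 nodes {T, U}, right has 2 {J, D}.
        Root T: left subtree has 0 nodes { }, right has 1 {U}.
        Root J: left subtree has 0 nodes { }, right has 1 {D}.

N E P B T U J D F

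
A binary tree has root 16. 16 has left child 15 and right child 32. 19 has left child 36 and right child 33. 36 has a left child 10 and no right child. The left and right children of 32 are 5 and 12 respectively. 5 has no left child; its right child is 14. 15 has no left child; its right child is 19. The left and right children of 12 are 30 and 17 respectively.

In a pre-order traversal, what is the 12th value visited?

Pre-order visits the node, then its left subtree, then its right subtree.
Visit 16.
At 16: go left to 15.
  Visit 15.
  At 15: no left child.
  At 15: go right to 19.
    Visit 19.
    At 19: go left to 36.
      Visit 36.
      At 36: go left to 10.
        10 is a leaf — visit 10.
      At 36: no right child.
    At 19: go right to 33.
      33 is a leaf — visit 33.
At 16: go right to 32.
  Visit 32.
  At 32: go left to 5.
    Visit 5.
    At 5: no left child.
    At 5: go right to 14.
      14 is a leaf — visit 14.
  At 32: go right to 12.
    Visit 12.
    At 12: go left to 30.
      30 is a leaf — visit 30.
    At 12: go right to 17.
      17 is a leaf — visit 17.
Full pre-order sequence: 16, 15, 19, 36, 10, 33, 32, 5, 14, 12, 30, 17.

17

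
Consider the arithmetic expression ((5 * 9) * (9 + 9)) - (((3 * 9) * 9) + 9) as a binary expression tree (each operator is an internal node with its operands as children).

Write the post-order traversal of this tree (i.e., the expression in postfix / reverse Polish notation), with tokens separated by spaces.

5 9 * 9 9 + * 3 9 * 9 * 9 + -

Post-order on an expression tree gives postfix notation: for each operator, emit left operand, right operand, then the operator.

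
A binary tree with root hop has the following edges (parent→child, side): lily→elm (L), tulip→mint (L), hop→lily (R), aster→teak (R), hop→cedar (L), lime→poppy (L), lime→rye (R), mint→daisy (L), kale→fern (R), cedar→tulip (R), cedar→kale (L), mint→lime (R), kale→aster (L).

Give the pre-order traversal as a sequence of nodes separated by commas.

Pre-order visits the node, then its left subtree, then its right subtree.
Visit hop.
At hop: go left to cedar.
  Visit cedar.
  At cedar: go left to kale.
    Visit kale.
    At kale: go left to aster.
      Visit aster.
      At aster: no left child.
      At aster: go right to teak.
        teak is a leaf — visit teak.
    At kale: go right to fern.
      fern is a leaf — visit fern.
  At cedar: go right to tulip.
    Visit tulip.
    At tulip: go left to mint.
      Visit mint.
      At mint: go left to daisy.
        daisy is a leaf — visit daisy.
      At mint: go right to lime.
        Visit lime.
        At lime: go left to poppy.
          poppy is a leaf — visit poppy.
        At lime: go right to rye.
          rye is a leaf — visit rye.
    At tulip: no right child.
At hop: go right to lily.
  Visit lily.
  At lily: go left to elm.
    elm is a leaf — visit elm.
  At lily: no right child.

hop, cedar, kale, aster, teak, fern, tulip, mint, daisy, lime, poppy, rye, lily, elm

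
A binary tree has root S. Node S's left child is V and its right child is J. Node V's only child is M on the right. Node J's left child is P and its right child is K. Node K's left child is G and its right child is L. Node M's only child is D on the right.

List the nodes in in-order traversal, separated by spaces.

V M D S P J G K L

In-order visits the left subtree, then the node, then the right subtree.
At S: go left to V.
  At V: no left child.
  Visit V.
  At V: go right to M.
    At M: no left child.
    Visit M.
    At M: go right to D.
      D is a leaf — visit D.
Visit S.
At S: go right to J.
  At J: go left to P.
    P is a leaf — visit P.
  Visit J.
  At J: go right to K.
    At K: go left to G.
      G is a leaf — visit G.
    Visit K.
    At K: go right to L.
      L is a leaf — visit L.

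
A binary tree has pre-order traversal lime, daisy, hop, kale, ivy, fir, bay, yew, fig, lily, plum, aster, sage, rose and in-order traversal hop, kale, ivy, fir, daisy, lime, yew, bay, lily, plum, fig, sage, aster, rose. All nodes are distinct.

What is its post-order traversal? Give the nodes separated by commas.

fir, ivy, kale, hop, daisy, yew, plum, lily, sage, rose, aster, fig, bay, lime

The first element of pre-order is the root; it splits in-order into left and right subtrees.
Root lime: left subtree has 5 nodes {hop, kale, ivy, fir, daisy}, right has 8 {yew, bay, lily, plum, fig, sage, aster, rose}.
  Root daisy: left subtree has 4 nodes {hop, kale, ivy, fir}, right has 0 { }.
    Root hop: left subtree has 0 nodes { }, right has 3 {kale, ivy, fir}.
      Root kale: left subtree has 0 nodes { }, right has 2 {ivy, fir}.
        Root ivy: left subtree has 0 nodes { }, right has 1 {fir}.
  Root bay: left subtree has 1 node {yew}, right has 6 {lily, plum, fig, sage, aster, rose}.
    Root fig: left subtree has 2 nodes {lily, plum}, right has 3 {sage, aster, rose}.
      Root lily: left subtree has 0 nodes { }, right has 1 {plum}.
      Root aster: left subtree has 1 node {sage}, right has 1 {rose}.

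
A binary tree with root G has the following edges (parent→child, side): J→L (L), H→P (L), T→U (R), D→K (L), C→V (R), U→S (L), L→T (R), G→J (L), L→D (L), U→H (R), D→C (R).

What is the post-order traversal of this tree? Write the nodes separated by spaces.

K V C D S P H U T L J G

Post-order visits the left subtree, then the right subtree, then the node.
At G: go left to J.
  At J: go left to L.
    At L: go left to D.
      At D: go left to K.
        K is a leaf — visit K.
      At D: go right to C.
        At C: no left child.
        At C: go right to V.
          V is a leaf — visit V.
        Visit C.
      Visit D.
    At L: go right to T.
      At T: no left child.
      At T: go right to U.
        At U: go left to S.
          S is a leaf — visit S.
        At U: go right to H.
          At H: go left to P.
            P is a leaf — visit P.
          At H: no right child.
          Visit H.
        Visit U.
      Visit T.
    Visit L.
  At J: no right child.
  Visit J.
At G: no right child.
Visit G.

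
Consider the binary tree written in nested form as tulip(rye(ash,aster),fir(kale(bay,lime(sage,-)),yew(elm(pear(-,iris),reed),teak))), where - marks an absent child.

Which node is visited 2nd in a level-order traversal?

rye

Level-order visits nodes level by level from the root, left to right within each level.
Level 0: tulip
Level 1: rye, fir
Level 2: ash, aster, kale, yew
Level 3: bay, lime, elm, teak
Level 4: sage, pear, reed
Level 5: iris
Full level-order sequence: tulip, rye, fir, ash, aster, kale, yew, bay, lime, elm, teak, sage, pear, reed, iris.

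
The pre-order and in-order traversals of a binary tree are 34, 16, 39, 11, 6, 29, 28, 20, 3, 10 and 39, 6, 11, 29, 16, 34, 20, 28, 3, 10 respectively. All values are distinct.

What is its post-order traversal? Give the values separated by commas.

6, 29, 11, 39, 16, 20, 10, 3, 28, 34

The first element of pre-order is the root; it splits in-order into left and right subtrees.
Root 34: left subtree has 5 nodes {39, 6, 11, 29, 16}, right has 4 {20, 28, 3, 10}.
  Root 16: left subtree has 4 nodes {39, 6, 11, 29}, right has 0 { }.
    Root 39: left subtree has 0 nodes { }, right has 3 {6, 11, 29}.
      Root 11: left subtree has 1 node {6}, right has 1 {29}.
  Root 28: left subtree has 1 node {20}, right has 2 {3, 10}.
    Root 3: left subtree has 0 nodes { }, right has 1 {10}.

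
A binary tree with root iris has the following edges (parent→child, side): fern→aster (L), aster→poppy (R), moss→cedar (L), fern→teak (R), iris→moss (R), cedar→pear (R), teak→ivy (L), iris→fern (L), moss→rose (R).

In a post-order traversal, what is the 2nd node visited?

aster

Post-order visits the left subtree, then the right subtree, then the node.
At iris: go left to fern.
  At fern: go left to aster.
    At aster: no left child.
    At aster: go right to poppy.
      poppy is a leaf — visit poppy.
    Visit aster.
  At fern: go right to teak.
    At teak: go left to ivy.
      ivy is a leaf — visit ivy.
    At teak: no right child.
    Visit teak.
  Visit fern.
At iris: go right to moss.
  At moss: go left to cedar.
    At cedar: no left child.
    At cedar: go right to pear.
      pear is a leaf — visit pear.
    Visit cedar.
  At moss: go right to rose.
    rose is a leaf — visit rose.
  Visit moss.
Visit iris.
Full post-order sequence: poppy, aster, ivy, teak, fern, pear, cedar, rose, moss, iris.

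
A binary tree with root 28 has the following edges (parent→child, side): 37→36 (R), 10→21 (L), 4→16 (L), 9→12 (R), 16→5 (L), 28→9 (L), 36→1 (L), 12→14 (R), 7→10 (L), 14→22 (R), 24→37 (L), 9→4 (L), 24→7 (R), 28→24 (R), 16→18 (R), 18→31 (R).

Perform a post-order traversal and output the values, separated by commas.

Post-order visits the left subtree, then the right subtree, then the node.
At 28: go left to 9.
  At 9: go left to 4.
    At 4: go left to 16.
      At 16: go left to 5.
        5 is a leaf — visit 5.
      At 16: go right to 18.
        At 18: no left child.
        At 18: go right to 31.
          31 is a leaf — visit 31.
        Visit 18.
      Visit 16.
    At 4: no right child.
    Visit 4.
  At 9: go right to 12.
    At 12: no left child.
    At 12: go right to 14.
      At 14: no left child.
      At 14: go right to 22.
        22 is a leaf — visit 22.
      Visit 14.
    Visit 12.
  Visit 9.
At 28: go right to 24.
  At 24: go left to 37.
    At 37: no left child.
    At 37: go right to 36.
      At 36: go left to 1.
        1 is a leaf — visit 1.
      At 36: no right child.
      Visit 36.
    Visit 37.
  At 24: go right to 7.
    At 7: go left to 10.
      At 10: go left to 21.
        21 is a leaf — visit 21.
      At 10: no right child.
      Visit 10.
    At 7: no right child.
    Visit 7.
  Visit 24.
Visit 28.

5, 31, 18, 16, 4, 22, 14, 12, 9, 1, 36, 37, 21, 10, 7, 24, 28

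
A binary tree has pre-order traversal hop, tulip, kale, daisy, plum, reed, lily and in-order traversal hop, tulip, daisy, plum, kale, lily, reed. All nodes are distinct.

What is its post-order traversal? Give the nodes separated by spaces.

The first element of pre-order is the root; it splits in-order into left and right subtrees.
Root hop: left subtree has 0 nodes { }, right has 6 {tulip, daisy, plum, kale, lily, reed}.
  Root tulip: left subtree has 0 nodes { }, right has 5 {daisy, plum, kale, lily, reed}.
    Root kale: left subtree has 2 nodes {daisy, plum}, right has 2 {lily, reed}.
      Root daisy: left subtree has 0 nodes { }, right has 1 {plum}.
      Root reed: left subtree has 1 node {lily}, right has 0 { }.

plum daisy lily reed kale tulip hop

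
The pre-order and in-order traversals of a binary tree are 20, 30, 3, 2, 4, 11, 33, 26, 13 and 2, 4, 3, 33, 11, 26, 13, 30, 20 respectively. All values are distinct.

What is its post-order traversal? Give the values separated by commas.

The first element of pre-order is the root; it splits in-order into left and right subtrees.
Root 20: left subtree has 8 nodes {2, 4, 3, 33, 11, 26, 13, 30}, right has 0 { }.
  Root 30: left subtree has 7 nodes {2, 4, 3, 33, 11, 26, 13}, right has 0 { }.
    Root 3: left subtree has 2 nodes {2, 4}, right has 4 {33, 11, 26, 13}.
      Root 2: left subtree has 0 nodes { }, right has 1 {4}.
      Root 11: left subtree has 1 node {33}, right has 2 {26, 13}.
        Root 26: left subtree has 0 nodes { }, right has 1 {13}.

4, 2, 33, 13, 26, 11, 3, 30, 20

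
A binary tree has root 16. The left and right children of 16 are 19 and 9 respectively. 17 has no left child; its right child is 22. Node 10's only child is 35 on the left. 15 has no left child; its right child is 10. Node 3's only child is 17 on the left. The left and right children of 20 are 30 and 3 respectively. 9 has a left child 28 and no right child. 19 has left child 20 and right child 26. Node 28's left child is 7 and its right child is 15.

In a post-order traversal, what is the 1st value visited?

30

Post-order visits the left subtree, then the right subtree, then the node.
At 16: go left to 19.
  At 19: go left to 20.
    At 20: go left to 30.
      30 is a leaf — visit 30.
    At 20: go right to 3.
      At 3: go left to 17.
        At 17: no left child.
        At 17: go right to 22.
          22 is a leaf — visit 22.
        Visit 17.
      At 3: no right child.
      Visit 3.
    Visit 20.
  At 19: go right to 26.
    26 is a leaf — visit 26.
  Visit 19.
At 16: go right to 9.
  At 9: go left to 28.
    At 28: go left to 7.
      7 is a leaf — visit 7.
    At 28: go right to 15.
      At 15: no left child.
      At 15: go right to 10.
        At 10: go left to 35.
          35 is a leaf — visit 35.
        At 10: no right child.
        Visit 10.
      Visit 15.
    Visit 28.
  At 9: no right child.
  Visit 9.
Visit 16.
Full post-order sequence: 30, 22, 17, 3, 20, 26, 19, 7, 35, 10, 15, 28, 9, 16.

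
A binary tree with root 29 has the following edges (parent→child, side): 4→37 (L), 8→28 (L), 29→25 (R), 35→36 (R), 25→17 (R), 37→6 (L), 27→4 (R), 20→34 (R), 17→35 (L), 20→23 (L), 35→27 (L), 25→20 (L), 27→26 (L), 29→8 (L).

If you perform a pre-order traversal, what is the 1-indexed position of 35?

Pre-order visits the node, then its left subtree, then its right subtree.
Visit 29.
At 29: go left to 8.
  Visit 8.
  At 8: go left to 28.
    28 is a leaf — visit 28.
  At 8: no right child.
At 29: go right to 25.
  Visit 25.
  At 25: go left to 20.
    Visit 20.
    At 20: go left to 23.
      23 is a leaf — visit 23.
    At 20: go right to 34.
      34 is a leaf — visit 34.
  At 25: go right to 17.
    Visit 17.
    At 17: go left to 35.
      Visit 35.
      At 35: go left to 27.
        Visit 27.
        At 27: go left to 26.
          26 is a leaf — visit 26.
        At 27: go right to 4.
          Visit 4.
          At 4: go left to 37.
            Visit 37.
            At 37: go left to 6.
              6 is a leaf — visit 6.
            At 37: no right child.
          At 4: no right child.
      At 35: go right to 36.
        36 is a leaf — visit 36.
    At 17: no right child.
Full pre-order sequence: 29, 8, 28, 25, 20, 23, 34, 17, 35, 27, 26, 4, 37, 6, 36.

9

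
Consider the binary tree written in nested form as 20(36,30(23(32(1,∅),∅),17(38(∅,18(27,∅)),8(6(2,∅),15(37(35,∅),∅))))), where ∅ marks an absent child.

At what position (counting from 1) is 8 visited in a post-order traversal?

13

Post-order visits the left subtree, then the right subtree, then the node.
At 20: go left to 36.
  36 is a leaf — visit 36.
At 20: go right to 30.
  At 30: go left to 23.
    At 23: go left to 32.
      At 32: go left to 1.
        1 is a leaf — visit 1.
      At 32: no right child.
      Visit 32.
    At 23: no right child.
    Visit 23.
  At 30: go right to 17.
    At 17: go left to 38.
      At 38: no left child.
      At 38: go right to 18.
        At 18: go left to 27.
          27 is a leaf — visit 27.
        At 18: no right child.
        Visit 18.
      Visit 38.
    At 17: go right to 8.
      At 8: go left to 6.
        At 6: go left to 2.
          2 is a leaf — visit 2.
        At 6: no right child.
        Visit 6.
      At 8: go right to 15.
        At 15: go left to 37.
          At 37: go left to 35.
            35 is a leaf — visit 35.
          At 37: no right child.
          Visit 37.
        At 15: no right child.
        Visit 15.
      Visit 8.
    Visit 17.
  Visit 30.
Visit 20.
Full post-order sequence: 36, 1, 32, 23, 27, 18, 38, 2, 6, 35, 37, 15, 8, 17, 30, 20.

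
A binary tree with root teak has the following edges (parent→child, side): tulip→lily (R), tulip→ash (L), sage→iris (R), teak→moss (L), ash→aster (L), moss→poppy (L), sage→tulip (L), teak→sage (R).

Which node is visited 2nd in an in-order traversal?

moss

In-order visits the left subtree, then the node, then the right subtree.
At teak: go left to moss.
  At moss: go left to poppy.
    poppy is a leaf — visit poppy.
  Visit moss.
  At moss: no right child.
Visit teak.
At teak: go right to sage.
  At sage: go left to tulip.
    At tulip: go left to ash.
      At ash: go left to aster.
        aster is a leaf — visit aster.
      Visit ash.
      At ash: no right child.
    Visit tulip.
    At tulip: go right to lily.
      lily is a leaf — visit lily.
  Visit sage.
  At sage: go right to iris.
    iris is a leaf — visit iris.
Full in-order sequence: poppy, moss, teak, aster, ash, tulip, lily, sage, iris.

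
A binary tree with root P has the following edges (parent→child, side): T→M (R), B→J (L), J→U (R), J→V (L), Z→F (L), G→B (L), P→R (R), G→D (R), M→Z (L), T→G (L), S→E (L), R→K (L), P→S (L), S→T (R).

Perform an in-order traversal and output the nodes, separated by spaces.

E S V J U B G D T F Z M P K R

In-order visits the left subtree, then the node, then the right subtree.
At P: go left to S.
  At S: go left to E.
    E is a leaf — visit E.
  Visit S.
  At S: go right to T.
    At T: go left to G.
      At G: go left to B.
        At B: go left to J.
          At J: go left to V.
            V is a leaf — visit V.
          Visit J.
          At J: go right to U.
            U is a leaf — visit U.
        Visit B.
        At B: no right child.
      Visit G.
      At G: go right to D.
        D is a leaf — visit D.
    Visit T.
    At T: go right to M.
      At M: go left to Z.
        At Z: go left to F.
          F is a leaf — visit F.
        Visit Z.
        At Z: no right child.
      Visit M.
      At M: no right child.
Visit P.
At P: go right to R.
  At R: go left to K.
    K is a leaf — visit K.
  Visit R.
  At R: no right child.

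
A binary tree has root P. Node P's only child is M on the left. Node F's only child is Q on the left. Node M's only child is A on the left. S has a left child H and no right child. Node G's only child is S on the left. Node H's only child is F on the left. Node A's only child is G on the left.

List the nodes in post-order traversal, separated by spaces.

Q F H S G A M P

Post-order visits the left subtree, then the right subtree, then the node.
At P: go left to M.
  At M: go left to A.
    At A: go left to G.
      At G: go left to S.
        At S: go left to H.
          At H: go left to F.
            At F: go left to Q.
              Q is a leaf — visit Q.
            At F: no right child.
            Visit F.
          At H: no right child.
          Visit H.
        At S: no right child.
        Visit S.
      At G: no right child.
      Visit G.
    At A: no right child.
    Visit A.
  At M: no right child.
  Visit M.
At P: no right child.
Visit P.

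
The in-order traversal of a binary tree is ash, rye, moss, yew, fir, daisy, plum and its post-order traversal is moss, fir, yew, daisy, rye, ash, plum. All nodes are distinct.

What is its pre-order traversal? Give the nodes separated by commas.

plum, ash, rye, daisy, yew, moss, fir

The last element of post-order is the root; it splits in-order into left and right subtrees.
Root plum: left subtree has 6 nodes {ash, rye, moss, yew, fir, daisy}, right has 0 { }.
  Root ash: left subtree has 0 nodes { }, right has 5 {rye, moss, yew, fir, daisy}.
    Root rye: left subtree has 0 nodes { }, right has 4 {moss, yew, fir, daisy}.
      Root daisy: left subtree has 3 nodes {moss, yew, fir}, right has 0 { }.
        Root yew: left subtree has 1 node {moss}, right has 1 {fir}.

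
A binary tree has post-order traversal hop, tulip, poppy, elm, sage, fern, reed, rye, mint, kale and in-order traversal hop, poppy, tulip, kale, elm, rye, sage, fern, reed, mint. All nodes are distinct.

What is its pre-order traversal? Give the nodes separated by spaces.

The last element of post-order is the root; it splits in-order into left and right subtrees.
Root kale: left subtree has 3 nodes {hop, poppy, tulip}, right has 6 {elm, rye, sage, fern, reed, mint}.
  Root poppy: left subtree has 1 node {hop}, right has 1 {tulip}.
  Root mint: left subtree has 5 nodes {elm, rye, sage, fern, reed}, right has 0 { }.
    Root rye: left subtree has 1 node {elm}, right has 3 {sage, fern, reed}.
      Root reed: left subtree has 2 nodes {sage, fern}, right has 0 { }.
        Root fern: left subtree has 1 node {sage}, right has 0 { }.

kale poppy hop tulip mint rye elm reed fern sage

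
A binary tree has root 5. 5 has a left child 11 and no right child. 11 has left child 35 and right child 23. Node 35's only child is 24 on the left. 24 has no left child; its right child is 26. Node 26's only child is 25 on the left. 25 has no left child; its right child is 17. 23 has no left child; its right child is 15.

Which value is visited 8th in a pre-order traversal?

Pre-order visits the node, then its left subtree, then its right subtree.
Visit 5.
At 5: go left to 11.
  Visit 11.
  At 11: go left to 35.
    Visit 35.
    At 35: go left to 24.
      Visit 24.
      At 24: no left child.
      At 24: go right to 26.
        Visit 26.
        At 26: go left to 25.
          Visit 25.
          At 25: no left child.
          At 25: go right to 17.
            17 is a leaf — visit 17.
        At 26: no right child.
    At 35: no right child.
  At 11: go right to 23.
    Visit 23.
    At 23: no left child.
    At 23: go right to 15.
      15 is a leaf — visit 15.
At 5: no right child.
Full pre-order sequence: 5, 11, 35, 24, 26, 25, 17, 23, 15.

23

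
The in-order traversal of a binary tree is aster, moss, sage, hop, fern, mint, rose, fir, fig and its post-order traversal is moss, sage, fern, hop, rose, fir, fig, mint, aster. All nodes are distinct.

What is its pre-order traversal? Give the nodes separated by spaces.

aster mint hop sage moss fern fig fir rose

The last element of post-order is the root; it splits in-order into left and right subtrees.
Root aster: left subtree has 0 nodes { }, right has 8 {moss, sage, hop, fern, mint, rose, fir, fig}.
  Root mint: left subtree has 4 nodes {moss, sage, hop, fern}, right has 3 {rose, fir, fig}.
    Root hop: left subtree has 2 nodes {moss, sage}, right has 1 {fern}.
      Root sage: left subtree has 1 node {moss}, right has 0 { }.
    Root fig: left subtree has 2 nodes {rose, fir}, right has 0 { }.
      Root fir: left subtree has 1 node {rose}, right has 0 { }.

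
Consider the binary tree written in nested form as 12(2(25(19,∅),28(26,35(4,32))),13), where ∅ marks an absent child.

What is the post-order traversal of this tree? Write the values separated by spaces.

Post-order visits the left subtree, then the right subtree, then the node.
At 12: go left to 2.
  At 2: go left to 25.
    At 25: go left to 19.
      19 is a leaf — visit 19.
    At 25: no right child.
    Visit 25.
  At 2: go right to 28.
    At 28: go left to 26.
      26 is a leaf — visit 26.
    At 28: go right to 35.
      At 35: go left to 4.
        4 is a leaf — visit 4.
      At 35: go right to 32.
        32 is a leaf — visit 32.
      Visit 35.
    Visit 28.
  Visit 2.
At 12: go right to 13.
  13 is a leaf — visit 13.
Visit 12.

19 25 26 4 32 35 28 2 13 12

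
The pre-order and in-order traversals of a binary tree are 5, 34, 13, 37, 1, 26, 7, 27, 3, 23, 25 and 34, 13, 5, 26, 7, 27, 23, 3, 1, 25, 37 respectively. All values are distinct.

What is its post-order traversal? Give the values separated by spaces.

13 34 23 3 27 7 26 25 1 37 5

The first element of pre-order is the root; it splits in-order into left and right subtrees.
Root 5: left subtree has 2 nodes {34, 13}, right has 8 {26, 7, 27, 23, 3, 1, 25, 37}.
  Root 34: left subtree has 0 nodes { }, right has 1 {13}.
  Root 37: left subtree has 7 nodes {26, 7, 27, 23, 3, 1, 25}, right has 0 { }.
    Root 1: left subtree has 5 nodes {26, 7, 27, 23, 3}, right has 1 {25}.
      Root 26: left subtree has 0 nodes { }, right has 4 {7, 27, 23, 3}.
        Root 7: left subtree has 0 nodes { }, right has 3 {27, 23, 3}.
          Root 27: left subtree has 0 nodes { }, right has 2 {23, 3}.
            Root 3: left subtree has 1 node {23}, right has 0 { }.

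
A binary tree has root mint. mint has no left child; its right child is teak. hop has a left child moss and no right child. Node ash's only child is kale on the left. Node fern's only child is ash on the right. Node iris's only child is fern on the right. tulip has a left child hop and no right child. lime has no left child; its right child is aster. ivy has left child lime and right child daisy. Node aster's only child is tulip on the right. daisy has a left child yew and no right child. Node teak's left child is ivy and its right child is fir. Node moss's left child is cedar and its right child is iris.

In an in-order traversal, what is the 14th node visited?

daisy

In-order visits the left subtree, then the node, then the right subtree.
At mint: no left child.
Visit mint.
At mint: go right to teak.
  At teak: go left to ivy.
    At ivy: go left to lime.
      At lime: no left child.
      Visit lime.
      At lime: go right to aster.
        At aster: no left child.
        Visit aster.
        At aster: go right to tulip.
          At tulip: go left to hop.
            At hop: go left to moss.
              At moss: go left to cedar.
                cedar is a leaf — visit cedar.
              Visit moss.
              At moss: go right to iris.
                At iris: no left child.
                Visit iris.
                At iris: go right to fern.
                  At fern: no left child.
                  Visit fern.
                  At fern: go right to ash.
                    At ash: go left to kale.
                      kale is a leaf — visit kale.
                    Visit ash.
                    At ash: no right child.
            Visit hop.
            At hop: no right child.
          Visit tulip.
          At tulip: no right child.
    Visit ivy.
    At ivy: go right to daisy.
      At daisy: go left to yew.
        yew is a leaf — visit yew.
      Visit daisy.
      At daisy: no right child.
  Visit teak.
  At teak: go right to fir.
    fir is a leaf — visit fir.
Full in-order sequence: mint, lime, aster, cedar, moss, iris, fern, kale, ash, hop, tulip, ivy, yew, daisy, teak, fir.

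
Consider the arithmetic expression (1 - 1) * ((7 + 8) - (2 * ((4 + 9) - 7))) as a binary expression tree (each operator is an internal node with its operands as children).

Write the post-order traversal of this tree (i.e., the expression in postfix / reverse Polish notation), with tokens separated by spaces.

1 1 - 7 8 + 2 4 9 + 7 - * - *

Post-order on an expression tree gives postfix notation: for each operator, emit left operand, right operand, then the operator.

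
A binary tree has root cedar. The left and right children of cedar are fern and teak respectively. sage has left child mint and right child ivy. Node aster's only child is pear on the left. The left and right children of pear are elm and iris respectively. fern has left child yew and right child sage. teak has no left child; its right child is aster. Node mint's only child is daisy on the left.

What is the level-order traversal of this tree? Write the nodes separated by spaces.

Level-order visits nodes level by level from the root, left to right within each level.
Level 0: cedar
Level 1: fern, teak
Level 2: yew, sage, aster
Level 3: mint, ivy, pear
Level 4: daisy, elm, iris

cedar fern teak yew sage aster mint ivy pear daisy elm iris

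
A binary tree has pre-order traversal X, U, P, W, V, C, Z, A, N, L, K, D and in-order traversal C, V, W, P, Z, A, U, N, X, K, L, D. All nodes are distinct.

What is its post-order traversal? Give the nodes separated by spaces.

The first element of pre-order is the root; it splits in-order into left and right subtrees.
Root X: left subtree has 8 nodes {C, V, W, P, Z, A, U, N}, right has 3 {K, L, D}.
  Root U: left subtree has 6 nodes {C, V, W, P, Z, A}, right has 1 {N}.
    Root P: left subtree has 3 nodes {C, V, W}, right has 2 {Z, A}.
      Root W: left subtree has 2 nodes {C, V}, right has 0 { }.
        Root V: left subtree has 1 node {C}, right has 0 { }.
      Root Z: left subtree has 0 nodes { }, right has 1 {A}.
  Root L: left subtree has 1 node {K}, right has 1 {D}.

C V W A Z P N U K D L X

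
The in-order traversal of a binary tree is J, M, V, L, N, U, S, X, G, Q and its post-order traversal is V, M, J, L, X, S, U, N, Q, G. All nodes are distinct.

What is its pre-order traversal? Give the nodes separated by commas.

The last element of post-order is the root; it splits in-order into left and right subtrees.
Root G: left subtree has 8 nodes {J, M, V, L, N, U, S, X}, right has 1 {Q}.
  Root N: left subtree has 4 nodes {J, M, V, L}, right has 3 {U, S, X}.
    Root L: left subtree has 3 nodes {J, M, V}, right has 0 { }.
      Root J: left subtree has 0 nodes { }, right has 2 {M, V}.
        Root M: left subtree has 0 nodes { }, right has 1 {V}.
    Root U: left subtree has 0 nodes { }, right has 2 {S, X}.
      Root S: left subtree has 0 nodes { }, right has 1 {X}.

G, N, L, J, M, V, U, S, X, Q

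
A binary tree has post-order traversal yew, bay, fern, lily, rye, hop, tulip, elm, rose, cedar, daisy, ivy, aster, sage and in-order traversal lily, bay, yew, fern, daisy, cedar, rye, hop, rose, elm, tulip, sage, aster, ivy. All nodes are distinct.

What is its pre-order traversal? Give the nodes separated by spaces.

sage daisy lily fern bay yew cedar rose hop rye elm tulip aster ivy

The last element of post-order is the root; it splits in-order into left and right subtrees.
Root sage: left subtree has 11 nodes {lily, bay, yew, fern, daisy, cedar, rye, hop, rose, elm, tulip}, right has 2 {aster, ivy}.
  Root daisy: left subtree has 4 nodes {lily, bay, yew, fern}, right has 6 {cedar, rye, hop, rose, elm, tulip}.
    Root lily: left subtree has 0 nodes { }, right has 3 {bay, yew, fern}.
      Root fern: left subtree has 2 nodes {bay, yew}, right has 0 { }.
        Root bay: left subtree has 0 nodes { }, right has 1 {yew}.
    Root cedar: left subtree has 0 nodes { }, right has 5 {rye, hop, rose, elm, tulip}.
      Root rose: left subtree has 2 nodes {rye, hop}, right has 2 {elm, tulip}.
        Root hop: left subtree has 1 node {rye}, right has 0 { }.
        Root elm: left subtree has 0 nodes { }, right has 1 {tulip}.
  Root aster: left subtree has 0 nodes { }, right has 1 {ivy}.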